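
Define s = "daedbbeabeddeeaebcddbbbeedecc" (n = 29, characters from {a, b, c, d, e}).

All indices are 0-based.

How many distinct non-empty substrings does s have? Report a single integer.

sorted suffixes:
  #0 SA[0]=7  'abeddeeaebcddbbbeedecc'
  #1 SA[1]=14  'aebcddbbbeedecc'
  #2 SA[2]=1  'aedbbeabeddeeaebcddbbbeedecc'
  #3 SA[3]=20  'bbbeedecc'
  #4 SA[4]=4  'bbeabeddeeaebcddbbbeedecc'
  #5 SA[5]=21  'bbeedecc'
  #6 SA[6]=16  'bcddbbbeedecc'
  #7 SA[7]=5  'beabeddeeaebcddbbbeedecc'
  #8 SA[8]=8  'beddeeaebcddbbbeedecc'
  #9 SA[9]=22  'beedecc'
  #10 SA[10]=28  'c'
  #11 SA[11]=27  'cc'
  #12 SA[12]=17  'cddbbbeedecc'
  #13 SA[13]=0  'daedbbeabeddeeaebcddbbbeedecc'
  #14 SA[14]=19  'dbbbeedecc'
  #15 SA[15]=3  'dbbeabeddeeaebcddbbbeedecc'
  #16 SA[16]=18  'ddbbbeedecc'
  #17 SA[17]=10  'ddeeaebcddbbbeedecc'
  #18 SA[18]=25  'decc'
  #19 SA[19]=11  'deeaebcddbbbeedecc'
  #20 SA[20]=6  'eabeddeeaebcddbbbeedecc'
  #21 SA[21]=13  'eaebcddbbbeedecc'
  #22 SA[22]=15  'ebcddbbbeedecc'
  #23 SA[23]=26  'ecc'
  #24 SA[24]=2  'edbbeabeddeeaebcddbbbeedecc'
  #25 SA[25]=9  'eddeeaebcddbbbeedecc'
  #26 SA[26]=24  'edecc'
  #27 SA[27]=12  'eeaebcddbbbeedecc'
  #28 SA[28]=23  'eedecc'

SA = [7, 14, 1, 20, 4, 21, 16, 5, 8, 22, 28, 27, 17, 0, 19, 3, 18, 10, 25, 11, 6, 13, 15, 26, 2, 9, 24, 12, 23]
i: (SA[i-1],SA[i]) lcp shared
  1: (7,14) 1 'a'
  2: (14,1) 2 'ae'
  3: (1,20) 0 ''
  4: (20,4) 2 'bb'
  5: (4,21) 3 'bbe'
  6: (21,16) 1 'b'
  7: (16,5) 1 'b'
  8: (5,8) 2 'be'
  9: (8,22) 2 'be'
  10: (22,28) 0 ''
  11: (28,27) 1 'c'
  12: (27,17) 1 'c'
  13: (17,0) 0 ''
  14: (0,19) 1 'd'
  15: (19,3) 3 'dbb'
  16: (3,18) 1 'd'
  17: (18,10) 2 'dd'
  18: (10,25) 1 'd'
  19: (25,11) 2 'de'
  20: (11,6) 0 ''
  21: (6,13) 2 'ea'
  22: (13,15) 1 'e'
  23: (15,26) 1 'e'
  24: (26,2) 1 'e'
  25: (2,9) 2 'ed'
  26: (9,24) 2 'ed'
  27: (24,12) 1 'e'
  28: (12,23) 2 'ee'

n(n+1)/2 = 29·30/2 = 435
Σ LCP = 0 + 1 + 2 + 0 + 2 + 3 + 1 + 1 + 2 + 2 + 0 + 1 + 1 + 0 + 1 + 3 + 1 + 2 + 1 + 2 + 0 + 2 + 1 + 1 + 1 + 2 + 2 + 1 + 2 = 38
distinct = 435 − 38 = 397

397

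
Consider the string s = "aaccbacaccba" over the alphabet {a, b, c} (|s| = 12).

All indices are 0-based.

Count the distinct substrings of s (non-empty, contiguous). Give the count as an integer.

58

rank | idx | suffix
   0 |  11 | a
   1 |   0 | aaccbacaccba
   2 |   5 | acaccba
   3 |   7 | accba
   4 |   1 | accbacaccba
   5 |  10 | ba
   6 |   4 | bacaccba
   7 |   6 | caccba
   8 |   9 | cba
   9 |   3 | cbacaccba
  10 |   8 | ccba
  11 |   2 | ccbacaccba

SA = [11, 0, 5, 7, 1, 10, 4, 6, 9, 3, 8, 2]
i: (SA[i-1],SA[i]) lcp shared
  1: (11,0) 1 'a'
  2: (0,5) 1 'a'
  3: (5,7) 2 'ac'
  4: (7,1) 5 'accba'
  5: (1,10) 0 ''
  6: (10,4) 2 'ba'
  7: (4,6) 0 ''
  8: (6,9) 1 'c'
  9: (9,3) 3 'cba'
  10: (3,8) 1 'c'
  11: (8,2) 4 'ccba'

n(n+1)/2 = 12·13/2 = 78
Σ LCP = 0 + 1 + 1 + 2 + 5 + 0 + 2 + 0 + 1 + 3 + 1 + 4 = 20
distinct = 78 − 20 = 58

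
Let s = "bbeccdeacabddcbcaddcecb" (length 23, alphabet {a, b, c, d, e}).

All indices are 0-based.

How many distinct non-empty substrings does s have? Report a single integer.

sorted suffixes:
  #0 SA[0]=9  'abddcbcaddcecb'
  #1 SA[1]=7  'acabddcbcaddcecb'
  #2 SA[2]=16  'addcecb'
  #3 SA[3]=22  'b'
  #4 SA[4]=0  'bbeccdeacabddcbcaddcecb'
  #5 SA[5]=14  'bcaddcecb'
  #6 SA[6]=10  'bddcbcaddcecb'
  #7 SA[7]=1  'beccdeacabddcbcaddcecb'
  #8 SA[8]=8  'cabddcbcaddcecb'
  #9 SA[9]=15  'caddcecb'
  #10 SA[10]=21  'cb'
  #11 SA[11]=13  'cbcaddcecb'
  #12 SA[12]=3  'ccdeacabddcbcaddcecb'
  #13 SA[13]=4  'cdeacabddcbcaddcecb'
  #14 SA[14]=19  'cecb'
  #15 SA[15]=12  'dcbcaddcecb'
  #16 SA[16]=18  'dcecb'
  #17 SA[17]=11  'ddcbcaddcecb'
  #18 SA[18]=17  'ddcecb'
  #19 SA[19]=5  'deacabddcbcaddcecb'
  #20 SA[20]=6  'eacabddcbcaddcecb'
  #21 SA[21]=20  'ecb'
  #22 SA[22]=2  'eccdeacabddcbcaddcecb'

SA = [9, 7, 16, 22, 0, 14, 10, 1, 8, 15, 21, 13, 3, 4, 19, 12, 18, 11, 17, 5, 6, 20, 2]
rank  pair      lcp
   1  s[9:],s[7:]  1  'a'
   2  s[7:],s[16:]  1  'a'
   3  s[16:],s[22:]  0  ''
   4  s[22:],s[0:]  1  'b'
   5  s[0:],s[14:]  1  'b'
   6  s[14:],s[10:]  1  'b'
   7  s[10:],s[1:]  1  'b'
   8  s[1:],s[8:]  0  ''
   9  s[8:],s[15:]  2  'ca'
  10  s[15:],s[21:]  1  'c'
  11  s[21:],s[13:]  2  'cb'
  12  s[13:],s[3:]  1  'c'
  13  s[3:],s[4:]  1  'c'
  14  s[4:],s[19:]  1  'c'
  15  s[19:],s[12:]  0  ''
  16  s[12:],s[18:]  2  'dc'
  17  s[18:],s[11:]  1  'd'
  18  s[11:],s[17:]  3  'ddc'
  19  s[17:],s[5:]  1  'd'
  20  s[5:],s[6:]  0  ''
  21  s[6:],s[20:]  1  'e'
  22  s[20:],s[2:]  2  'ec'

n(n+1)/2 = 23·24/2 = 276
Σ LCP = 0 + 1 + 1 + 0 + 1 + 1 + 1 + 1 + 0 + 2 + 1 + 2 + 1 + 1 + 1 + 0 + 2 + 1 + 3 + 1 + 0 + 1 + 2 = 24
distinct = 276 − 24 = 252

252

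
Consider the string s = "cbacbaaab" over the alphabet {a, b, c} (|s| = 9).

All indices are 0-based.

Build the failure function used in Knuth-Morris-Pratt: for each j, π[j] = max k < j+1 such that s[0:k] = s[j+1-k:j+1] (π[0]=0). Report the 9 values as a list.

π[0] = 0
j=1 s[j]='b': π[1]=0 (border '')
j=2 s[j]='a': π[2]=0 (border '')
j=3 s[j]='c': π[3]=1 (border 'c')
j=4 s[j]='b': π[4]=2 (border 'cb')
j=5 s[j]='a': π[5]=3 (border 'cba')
j=6 s[j]='a': k: 3→0; π[6]=0 (border '')
j=7 s[j]='a': π[7]=0 (border '')
j=8 s[j]='b': π[8]=0 (border '')

[0, 0, 0, 1, 2, 3, 0, 0, 0]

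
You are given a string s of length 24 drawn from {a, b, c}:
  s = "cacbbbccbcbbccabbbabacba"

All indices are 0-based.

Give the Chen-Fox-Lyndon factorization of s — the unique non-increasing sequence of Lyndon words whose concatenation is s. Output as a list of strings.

emit factor 1: 'c' (i=0, period=1)
emit factor 2: 'acbbbccbcbbcc' (i=1, period=13)
emit factor 3: 'abbb' (i=14, period=4)
emit factor 4: 'abacb' (i=18, period=5)
emit factor 5: 'a' (i=23, period=1)

["c", "acbbbccbcbbcc", "abbb", "abacb", "a"]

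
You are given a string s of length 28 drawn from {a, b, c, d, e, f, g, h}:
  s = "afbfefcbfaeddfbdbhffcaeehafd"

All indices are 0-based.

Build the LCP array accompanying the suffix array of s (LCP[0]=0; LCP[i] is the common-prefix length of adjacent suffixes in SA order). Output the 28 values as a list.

rank | idx | suffix
   0 |   9 | aeddfbdbhffcaeehafd
   1 |  21 | aeehafd
   2 |   0 | afbfefcbfaeddfbdbhffcaeehafd
   3 |  25 | afd
   4 |  14 | bdbhffcaeehafd
   5 |   7 | bfaeddfbdbhffcaeehafd
   6 |   2 | bfefcbfaeddfbdbhffcaeehafd
   7 |  16 | bhffcaeehafd
   8 |  20 | caeehafd
   9 |   6 | cbfaeddfbdbhffcaeehafd
  10 |  27 | d
  11 |  15 | dbhffcaeehafd
  12 |  11 | ddfbdbhffcaeehafd
  13 |  12 | dfbdbhffcaeehafd
  14 |  10 | eddfbdbhffcaeehafd
  15 |  22 | eehafd
  16 |   4 | efcbfaeddfbdbhffcaeehafd
  17 |  23 | ehafd
  18 |   8 | faeddfbdbhffcaeehafd
  19 |  13 | fbdbhffcaeehafd
  20 |   1 | fbfefcbfaeddfbdbhffcaeehafd
  21 |  19 | fcaeehafd
  22 |   5 | fcbfaeddfbdbhffcaeehafd
  23 |  26 | fd
  24 |   3 | fefcbfaeddfbdbhffcaeehafd
  25 |  18 | ffcaeehafd
  26 |  24 | hafd
  27 |  17 | hffcaeehafd

SA = [9, 21, 0, 25, 14, 7, 2, 16, 20, 6, 27, 15, 11, 12, 10, 22, 4, 23, 8, 13, 1, 19, 5, 26, 3, 18, 24, 17]
i: (SA[i-1],SA[i]) lcp shared
  1: (9,21) 2 'ae'
  2: (21,0) 1 'a'
  3: (0,25) 2 'af'
  4: (25,14) 0 ''
  5: (14,7) 1 'b'
  6: (7,2) 2 'bf'
  7: (2,16) 1 'b'
  8: (16,20) 0 ''
  9: (20,6) 1 'c'
  10: (6,27) 0 ''
  11: (27,15) 1 'd'
  12: (15,11) 1 'd'
  13: (11,12) 1 'd'
  14: (12,10) 0 ''
  15: (10,22) 1 'e'
  16: (22,4) 1 'e'
  17: (4,23) 1 'e'
  18: (23,8) 0 ''
  19: (8,13) 1 'f'
  20: (13,1) 2 'fb'
  21: (1,19) 1 'f'
  22: (19,5) 2 'fc'
  23: (5,26) 1 'f'
  24: (26,3) 1 'f'
  25: (3,18) 1 'f'
  26: (18,24) 0 ''
  27: (24,17) 1 'h'

[0, 2, 1, 2, 0, 1, 2, 1, 0, 1, 0, 1, 1, 1, 0, 1, 1, 1, 0, 1, 2, 1, 2, 1, 1, 1, 0, 1]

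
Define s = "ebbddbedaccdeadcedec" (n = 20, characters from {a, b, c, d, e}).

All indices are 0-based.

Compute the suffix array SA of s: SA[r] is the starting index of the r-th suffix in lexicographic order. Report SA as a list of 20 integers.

[8, 13, 1, 2, 5, 19, 9, 10, 15, 7, 4, 14, 3, 11, 17, 12, 0, 18, 6, 16]

sorted suffixes:
  #0 SA[0]=8  'accdeadcedec'
  #1 SA[1]=13  'adcedec'
  #2 SA[2]=1  'bbddbedaccdeadcedec'
  #3 SA[3]=2  'bddbedaccdeadcedec'
  #4 SA[4]=5  'bedaccdeadcedec'
  #5 SA[5]=19  'c'
  #6 SA[6]=9  'ccdeadcedec'
  #7 SA[7]=10  'cdeadcedec'
  #8 SA[8]=15  'cedec'
  #9 SA[9]=7  'daccdeadcedec'
  #10 SA[10]=4  'dbedaccdeadcedec'
  #11 SA[11]=14  'dcedec'
  #12 SA[12]=3  'ddbedaccdeadcedec'
  #13 SA[13]=11  'deadcedec'
  #14 SA[14]=17  'dec'
  #15 SA[15]=12  'eadcedec'
  #16 SA[16]=0  'ebbddbedaccdeadcedec'
  #17 SA[17]=18  'ec'
  #18 SA[18]=6  'edaccdeadcedec'
  #19 SA[19]=16  'edec'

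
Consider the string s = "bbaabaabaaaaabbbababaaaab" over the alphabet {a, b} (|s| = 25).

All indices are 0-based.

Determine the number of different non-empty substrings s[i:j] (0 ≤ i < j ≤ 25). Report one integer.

rank | idx | suffix
   0 |   8 | aaaaabbbababaaaab
   1 |  20 | aaaab
   2 |   9 | aaaabbbababaaaab
   3 |  21 | aaab
   4 |  10 | aaabbbababaaaab
   5 |  22 | aab
   6 |   5 | aabaaaaabbbababaaaab
   7 |   2 | aabaabaaaaabbbababaaaab
   8 |  11 | aabbbababaaaab
   9 |  23 | ab
  10 |   6 | abaaaaabbbababaaaab
  11 |  18 | abaaaab
  12 |   3 | abaabaaaaabbbababaaaab
  13 |  16 | ababaaaab
  14 |  12 | abbbababaaaab
  15 |  24 | b
  16 |   7 | baaaaabbbababaaaab
  17 |  19 | baaaab
  18 |   4 | baabaaaaabbbababaaaab
  19 |   1 | baabaabaaaaabbbababaaaab
  20 |  17 | babaaaab
  21 |  15 | bababaaaab
  22 |   0 | bbaabaabaaaaabbbababaaaab
  23 |  14 | bbababaaaab
  24 |  13 | bbbababaaaab

SA = [8, 20, 9, 21, 10, 22, 5, 2, 11, 23, 6, 18, 3, 16, 12, 24, 7, 19, 4, 1, 17, 15, 0, 14, 13]
i: (SA[i-1],SA[i]) lcp shared
  1: (8,20) 4 'aaaa'
  2: (20,9) 5 'aaaab'
  3: (9,21) 3 'aaa'
  4: (21,10) 4 'aaab'
  5: (10,22) 2 'aa'
  6: (22,5) 3 'aab'
  7: (5,2) 5 'aabaa'
  8: (2,11) 3 'aab'
  9: (11,23) 1 'a'
  10: (23,6) 2 'ab'
  11: (6,18) 6 'abaaaa'
  12: (18,3) 4 'abaa'
  13: (3,16) 3 'aba'
  14: (16,12) 2 'ab'
  15: (12,24) 0 ''
  16: (24,7) 1 'b'
  17: (7,19) 5 'baaaa'
  18: (19,4) 3 'baa'
  19: (4,1) 6 'baabaa'
  20: (1,17) 2 'ba'
  21: (17,15) 4 'baba'
  22: (15,0) 1 'b'
  23: (0,14) 3 'bba'
  24: (14,13) 2 'bb'

n(n+1)/2 = 25·26/2 = 325
Σ LCP = 0 + 4 + 5 + 3 + 4 + 2 + 3 + 5 + 3 + 1 + 2 + 6 + 4 + 3 + 2 + 0 + 1 + 5 + 3 + 6 + 2 + 4 + 1 + 3 + 2 = 74
distinct = 325 − 74 = 251

251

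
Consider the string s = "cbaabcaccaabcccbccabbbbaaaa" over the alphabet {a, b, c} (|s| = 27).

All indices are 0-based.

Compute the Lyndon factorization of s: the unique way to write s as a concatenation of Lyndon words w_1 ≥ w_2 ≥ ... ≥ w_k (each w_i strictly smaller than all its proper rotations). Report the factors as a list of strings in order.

["c", "b", "aabcaccaabcccbccabbbb", "a", "a", "a", "a"]

emit factor 1: 'c' (i=0, period=1)
emit factor 2: 'b' (i=1, period=1)
emit factor 3: 'aabcaccaabcccbccabbbb' (i=2, period=21)
emit factor 4: 'a' (i=23, period=1)
emit factor 5: 'a' (i=24, period=1)
emit factor 6: 'a' (i=25, period=1)
emit factor 7: 'a' (i=26, period=1)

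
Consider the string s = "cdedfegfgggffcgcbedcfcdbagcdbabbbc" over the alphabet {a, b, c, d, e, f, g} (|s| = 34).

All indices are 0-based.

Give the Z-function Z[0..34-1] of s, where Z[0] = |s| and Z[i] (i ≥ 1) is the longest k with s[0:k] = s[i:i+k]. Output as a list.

Z[0]=34
i=1: outside box; Z[1]=0
i=2: outside box; Z[2]=0
i=3: outside box; Z[3]=0
i=4: outside box; Z[4]=0
i=5: outside box; Z[5]=0
i=6: outside box; Z[6]=0
i=7: outside box; Z[7]=0
i=8: outside box; Z[8]=0
i=9: outside box; Z[9]=0
i=10: outside box; Z[10]=0
i=11: outside box; Z[11]=0
i=12: outside box; Z[12]=0
i=13: outside box; Z[13]=1 grow→box=[13,14)
i=14: outside box; Z[14]=0
i=15: outside box; Z[15]=1 grow→box=[15,16)
i=16: outside box; Z[16]=0
i=17: outside box; Z[17]=0
i=18: outside box; Z[18]=0
i=19: outside box; Z[19]=1 grow→box=[19,20)
i=20: outside box; Z[20]=0
i=21: outside box; Z[21]=2 grow→box=[21,23)
i=22: min(r-i=1, Z[1]=0)=0; Z[22]=0
i=23: outside box; Z[23]=0
i=24: outside box; Z[24]=0
i=25: outside box; Z[25]=0
i=26: outside box; Z[26]=2 grow→box=[26,28)
i=27: min(r-i=1, Z[1]=0)=0; Z[27]=0
i=28: outside box; Z[28]=0
i=29: outside box; Z[29]=0
i=30: outside box; Z[30]=0
i=31: outside box; Z[31]=0
i=32: outside box; Z[32]=0
i=33: outside box; Z[33]=1 grow→box=[33,34)

[34, 0, 0, 0, 0, 0, 0, 0, 0, 0, 0, 0, 0, 1, 0, 1, 0, 0, 0, 1, 0, 2, 0, 0, 0, 0, 2, 0, 0, 0, 0, 0, 0, 1]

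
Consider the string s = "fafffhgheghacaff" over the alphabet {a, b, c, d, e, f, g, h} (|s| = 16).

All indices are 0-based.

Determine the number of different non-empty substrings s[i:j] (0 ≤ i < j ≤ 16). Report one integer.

rank→(start, suffix):
  0 → (11, 'acaff')
  1 → (13, 'aff')
  2 → (1, 'afffhgheghacaff')
  3 → (12, 'caff')
  4 → (8, 'eghacaff')
  5 → (15, 'f')
  6 → (0, 'fafffhgheghacaff')
  7 → (14, 'ff')
  8 → (2, 'fffhgheghacaff')
  9 → (3, 'ffhgheghacaff')
  10 → (4, 'fhgheghacaff')
  11 → (9, 'ghacaff')
  12 → (6, 'gheghacaff')
  13 → (10, 'hacaff')
  14 → (7, 'heghacaff')
  15 → (5, 'hgheghacaff')

SA = [11, 13, 1, 12, 8, 15, 0, 14, 2, 3, 4, 9, 6, 10, 7, 5]
[i] adj suffixes → lcp
  [1] 11/13 → 1 ('a')
  [2] 13/1 → 3 ('aff')
  [3] 1/12 → 0 ('')
  [4] 12/8 → 0 ('')
  [5] 8/15 → 0 ('')
  [6] 15/0 → 1 ('f')
  [7] 0/14 → 1 ('f')
  [8] 14/2 → 2 ('ff')
  [9] 2/3 → 2 ('ff')
  [10] 3/4 → 1 ('f')
  [11] 4/9 → 0 ('')
  [12] 9/6 → 2 ('gh')
  [13] 6/10 → 0 ('')
  [14] 10/7 → 1 ('h')
  [15] 7/5 → 1 ('h')

n(n+1)/2 = 16·17/2 = 136
Σ LCP = 0 + 1 + 3 + 0 + 0 + 0 + 1 + 1 + 2 + 2 + 1 + 0 + 2 + 0 + 1 + 1 = 15
distinct = 136 − 15 = 121

121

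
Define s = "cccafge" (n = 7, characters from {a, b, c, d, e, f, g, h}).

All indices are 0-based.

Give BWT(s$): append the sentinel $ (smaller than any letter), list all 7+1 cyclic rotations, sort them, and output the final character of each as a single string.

rank  rotation  last
    0  $cccafge  e
    1  afge$ccc  c
    2  cafge$cc  c
    3  ccafge$c  c
    4  cccafge$  $
    5  e$cccafg  g
    6  fge$ccca  a
    7  ge$cccaf  f

eccc$gaf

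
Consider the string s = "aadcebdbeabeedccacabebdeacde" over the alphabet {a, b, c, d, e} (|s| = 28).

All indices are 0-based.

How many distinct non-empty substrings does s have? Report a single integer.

sorted suffixes:
  #0 SA[0]=0  'aadcebdbeabeedccacabebdeacde'
  #1 SA[1]=18  'abebdeacde'
  #2 SA[2]=9  'abeedccacabebdeacde'
  #3 SA[3]=16  'acabebdeacde'
  #4 SA[4]=24  'acde'
  #5 SA[5]=1  'adcebdbeabeedccacabebdeacde'
  #6 SA[6]=5  'bdbeabeedccacabebdeacde'
  #7 SA[7]=21  'bdeacde'
  #8 SA[8]=7  'beabeedccacabebdeacde'
  #9 SA[9]=19  'bebdeacde'
  #10 SA[10]=10  'beedccacabebdeacde'
  #11 SA[11]=17  'cabebdeacde'
  #12 SA[12]=15  'cacabebdeacde'
  #13 SA[13]=14  'ccacabebdeacde'
  #14 SA[14]=25  'cde'
  #15 SA[15]=3  'cebdbeabeedccacabebdeacde'
  #16 SA[16]=6  'dbeabeedccacabebdeacde'
  #17 SA[17]=13  'dccacabebdeacde'
  #18 SA[18]=2  'dcebdbeabeedccacabebdeacde'
  #19 SA[19]=26  'de'
  #20 SA[20]=22  'deacde'
  #21 SA[21]=27  'e'
  #22 SA[22]=8  'eabeedccacabebdeacde'
  #23 SA[23]=23  'eacde'
  #24 SA[24]=4  'ebdbeabeedccacabebdeacde'
  #25 SA[25]=20  'ebdeacde'
  #26 SA[26]=12  'edccacabebdeacde'
  #27 SA[27]=11  'eedccacabebdeacde'

SA = [0, 18, 9, 16, 24, 1, 5, 21, 7, 19, 10, 17, 15, 14, 25, 3, 6, 13, 2, 26, 22, 27, 8, 23, 4, 20, 12, 11]
i: (SA[i-1],SA[i]) lcp shared
  1: (0,18) 1 'a'
  2: (18,9) 3 'abe'
  3: (9,16) 1 'a'
  4: (16,24) 2 'ac'
  5: (24,1) 1 'a'
  6: (1,5) 0 ''
  7: (5,21) 2 'bd'
  8: (21,7) 1 'b'
  9: (7,19) 2 'be'
  10: (19,10) 2 'be'
  11: (10,17) 0 ''
  12: (17,15) 2 'ca'
  13: (15,14) 1 'c'
  14: (14,25) 1 'c'
  15: (25,3) 1 'c'
  16: (3,6) 0 ''
  17: (6,13) 1 'd'
  18: (13,2) 2 'dc'
  19: (2,26) 1 'd'
  20: (26,22) 2 'de'
  21: (22,27) 0 ''
  22: (27,8) 1 'e'
  23: (8,23) 2 'ea'
  24: (23,4) 1 'e'
  25: (4,20) 3 'ebd'
  26: (20,12) 1 'e'
  27: (12,11) 1 'e'

n(n+1)/2 = 28·29/2 = 406
Σ LCP = 0 + 1 + 3 + 1 + 2 + 1 + 0 + 2 + 1 + 2 + 2 + 0 + 2 + 1 + 1 + 1 + 0 + 1 + 2 + 1 + 2 + 0 + 1 + 2 + 1 + 3 + 1 + 1 = 35
distinct = 406 − 35 = 371

371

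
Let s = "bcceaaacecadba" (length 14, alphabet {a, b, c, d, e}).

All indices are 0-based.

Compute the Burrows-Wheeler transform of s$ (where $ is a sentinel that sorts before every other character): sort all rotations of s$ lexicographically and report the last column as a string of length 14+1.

rank  rotation         last
    0  $bcceaaacecadba  a
    1  a$bcceaaacecadb  b
    2  aaacecadba$bcce  e
    3  aacecadba$bccea  a
    4  acecadba$bcceaa  a
    5  adba$bcceaaacec  c
    6  ba$bcceaaacecad  d
    7  bcceaaacecadba$  $
    8  cadba$bcceaaace  e
    9  cceaaacecadba$b  b
   10  ceaaacecadba$bc  c
   11  cecadba$bcceaaa  a
   12  dba$bcceaaaceca  a
   13  eaaacecadba$bcc  c
   14  ecadba$bcceaaac  c

abeaacd$ebcaacc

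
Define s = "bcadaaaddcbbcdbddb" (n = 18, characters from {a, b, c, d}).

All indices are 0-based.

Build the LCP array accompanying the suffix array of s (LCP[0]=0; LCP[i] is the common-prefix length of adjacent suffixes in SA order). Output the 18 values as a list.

sorted suffixes:
  #0 SA[0]=4  'aaaddcbbcdbddb'
  #1 SA[1]=5  'aaddcbbcdbddb'
  #2 SA[2]=2  'adaaaddcbbcdbddb'
  #3 SA[3]=6  'addcbbcdbddb'
  #4 SA[4]=17  'b'
  #5 SA[5]=10  'bbcdbddb'
  #6 SA[6]=0  'bcadaaaddcbbcdbddb'
  #7 SA[7]=11  'bcdbddb'
  #8 SA[8]=14  'bddb'
  #9 SA[9]=1  'cadaaaddcbbcdbddb'
  #10 SA[10]=9  'cbbcdbddb'
  #11 SA[11]=12  'cdbddb'
  #12 SA[12]=3  'daaaddcbbcdbddb'
  #13 SA[13]=16  'db'
  #14 SA[14]=13  'dbddb'
  #15 SA[15]=8  'dcbbcdbddb'
  #16 SA[16]=15  'ddb'
  #17 SA[17]=7  'ddcbbcdbddb'

SA = [4, 5, 2, 6, 17, 10, 0, 11, 14, 1, 9, 12, 3, 16, 13, 8, 15, 7]
i: (SA[i-1],SA[i]) lcp shared
  1: (4,5) 2 'aa'
  2: (5,2) 1 'a'
  3: (2,6) 2 'ad'
  4: (6,17) 0 ''
  5: (17,10) 1 'b'
  6: (10,0) 1 'b'
  7: (0,11) 2 'bc'
  8: (11,14) 1 'b'
  9: (14,1) 0 ''
  10: (1,9) 1 'c'
  11: (9,12) 1 'c'
  12: (12,3) 0 ''
  13: (3,16) 1 'd'
  14: (16,13) 2 'db'
  15: (13,8) 1 'd'
  16: (8,15) 1 'd'
  17: (15,7) 2 'dd'

[0, 2, 1, 2, 0, 1, 1, 2, 1, 0, 1, 1, 0, 1, 2, 1, 1, 2]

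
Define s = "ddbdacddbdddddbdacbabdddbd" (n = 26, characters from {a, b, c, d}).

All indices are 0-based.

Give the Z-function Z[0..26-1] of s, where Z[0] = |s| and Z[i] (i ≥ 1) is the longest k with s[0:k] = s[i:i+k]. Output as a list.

[26, 1, 0, 1, 0, 0, 4, 1, 0, 2, 2, 2, 6, 1, 0, 1, 0, 0, 0, 0, 0, 2, 4, 1, 0, 1]

Z[0]=26
i=1: i≥r, start 0; Z[1]=1 grow→box=[1,2)
i=2: i≥r, start 0; Z[2]=0
i=3: i≥r, start 0; Z[3]=1 grow→box=[3,4)
i=4: i≥r, start 0; Z[4]=0
i=5: i≥r, start 0; Z[5]=0
i=6: i≥r, start 0; Z[6]=4 grow→box=[6,10)
i=7: min(r-i=3, Z[1]=1)=1; Z[7]=1
i=8: min(r-i=2, Z[2]=0)=0; Z[8]=0
i=9: min(r-i=1, Z[3]=1)=1; Z[9]=2 grow→box=[9,11)
i=10: min(r-i=1, Z[1]=1)=1; Z[10]=2 grow→box=[10,12)
i=11: min(r-i=1, Z[1]=1)=1; Z[11]=2 grow→box=[11,13)
i=12: min(r-i=1, Z[1]=1)=1; Z[12]=6 grow→box=[12,18)
i=13: min(r-i=5, Z[1]=1)=1; Z[13]=1
i=14: min(r-i=4, Z[2]=0)=0; Z[14]=0
i=15: min(r-i=3, Z[3]=1)=1; Z[15]=1
i=16: min(r-i=2, Z[4]=0)=0; Z[16]=0
i=17: min(r-i=1, Z[5]=0)=0; Z[17]=0
i=18: i≥r, start 0; Z[18]=0
i=19: i≥r, start 0; Z[19]=0
i=20: i≥r, start 0; Z[20]=0
i=21: i≥r, start 0; Z[21]=2 grow→box=[21,23)
i=22: min(r-i=1, Z[1]=1)=1; Z[22]=4 grow→box=[22,26)
i=23: min(r-i=3, Z[1]=1)=1; Z[23]=1
i=24: min(r-i=2, Z[2]=0)=0; Z[24]=0
i=25: min(r-i=1, Z[3]=1)=1; Z[25]=1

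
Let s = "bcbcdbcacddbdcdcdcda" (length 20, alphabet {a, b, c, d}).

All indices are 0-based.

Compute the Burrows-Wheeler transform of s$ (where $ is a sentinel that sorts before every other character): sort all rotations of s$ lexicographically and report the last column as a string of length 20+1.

adcd$cdbbdbddaccdccbc

rank  rotation               last
    0  $bcbcdbcacddbdcdcdcda  a
    1  a$bcbcdbcacddbdcdcdcd  d
    2  acddbdcdcdcda$bcbcdbc  c
    3  bcacddbdcdcdcda$bcbcd  d
    4  bcbcdbcacddbdcdcdcda$  $
    5  bcdbcacddbdcdcdcda$bc  c
    6  bdcdcdcda$bcbcdbcacdd  d
    7  cacddbdcdcdcda$bcbcdb  b
    8  cbcdbcacddbdcdcdcda$b  b
    9  cda$bcbcdbcacddbdcdcd  d
   10  cdbcacddbdcdcdcda$bcb  b
   11  cdcda$bcbcdbcacddbdcd  d
   12  cdcdcda$bcbcdbcacddbd  d
   13  cddbdcdcdcda$bcbcdbca  a
   14  da$bcbcdbcacddbdcdcdc  c
   15  dbcacddbdcdcdcda$bcbc  c
   16  dbdcdcdcda$bcbcdbcacd  d
   17  dcda$bcbcdbcacddbdcdc  c
   18  dcdcda$bcbcdbcacddbdc  c
   19  dcdcdcda$bcbcdbcacddb  b
   20  ddbdcdcdcda$bcbcdbcac  c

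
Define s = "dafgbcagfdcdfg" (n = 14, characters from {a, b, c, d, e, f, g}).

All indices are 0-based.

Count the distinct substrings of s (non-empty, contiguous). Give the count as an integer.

96

rank→(start, suffix):
  0 → (1, 'afgbcagfdcdfg')
  1 → (6, 'agfdcdfg')
  2 → (4, 'bcagfdcdfg')
  3 → (5, 'cagfdcdfg')
  4 → (10, 'cdfg')
  5 → (0, 'dafgbcagfdcdfg')
  6 → (9, 'dcdfg')
  7 → (11, 'dfg')
  8 → (8, 'fdcdfg')
  9 → (12, 'fg')
  10 → (2, 'fgbcagfdcdfg')
  11 → (13, 'g')
  12 → (3, 'gbcagfdcdfg')
  13 → (7, 'gfdcdfg')

SA = [1, 6, 4, 5, 10, 0, 9, 11, 8, 12, 2, 13, 3, 7]
[i] adj suffixes → lcp
  [1] 1/6 → 1 ('a')
  [2] 6/4 → 0 ('')
  [3] 4/5 → 0 ('')
  [4] 5/10 → 1 ('c')
  [5] 10/0 → 0 ('')
  [6] 0/9 → 1 ('d')
  [7] 9/11 → 1 ('d')
  [8] 11/8 → 0 ('')
  [9] 8/12 → 1 ('f')
  [10] 12/2 → 2 ('fg')
  [11] 2/13 → 0 ('')
  [12] 13/3 → 1 ('g')
  [13] 3/7 → 1 ('g')

n(n+1)/2 = 14·15/2 = 105
Σ LCP = 0 + 1 + 0 + 0 + 1 + 0 + 1 + 1 + 0 + 1 + 2 + 0 + 1 + 1 = 9
distinct = 105 − 9 = 96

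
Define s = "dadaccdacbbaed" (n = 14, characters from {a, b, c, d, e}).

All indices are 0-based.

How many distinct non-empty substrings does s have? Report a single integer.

92

sorted suffixes:
  #0 SA[0]=7  'acbbaed'
  #1 SA[1]=3  'accdacbbaed'
  #2 SA[2]=1  'adaccdacbbaed'
  #3 SA[3]=11  'aed'
  #4 SA[4]=10  'baed'
  #5 SA[5]=9  'bbaed'
  #6 SA[6]=8  'cbbaed'
  #7 SA[7]=4  'ccdacbbaed'
  #8 SA[8]=5  'cdacbbaed'
  #9 SA[9]=13  'd'
  #10 SA[10]=6  'dacbbaed'
  #11 SA[11]=2  'daccdacbbaed'
  #12 SA[12]=0  'dadaccdacbbaed'
  #13 SA[13]=12  'ed'

SA = [7, 3, 1, 11, 10, 9, 8, 4, 5, 13, 6, 2, 0, 12]
rank  pair      lcp
   1  s[7:],s[3:]  2  'ac'
   2  s[3:],s[1:]  1  'a'
   3  s[1:],s[11:]  1  'a'
   4  s[11:],s[10:]  0  ''
   5  s[10:],s[9:]  1  'b'
   6  s[9:],s[8:]  0  ''
   7  s[8:],s[4:]  1  'c'
   8  s[4:],s[5:]  1  'c'
   9  s[5:],s[13:]  0  ''
  10  s[13:],s[6:]  1  'd'
  11  s[6:],s[2:]  3  'dac'
  12  s[2:],s[0:]  2  'da'
  13  s[0:],s[12:]  0  ''

n(n+1)/2 = 14·15/2 = 105
Σ LCP = 0 + 2 + 1 + 1 + 0 + 1 + 0 + 1 + 1 + 0 + 1 + 3 + 2 + 0 = 13
distinct = 105 − 13 = 92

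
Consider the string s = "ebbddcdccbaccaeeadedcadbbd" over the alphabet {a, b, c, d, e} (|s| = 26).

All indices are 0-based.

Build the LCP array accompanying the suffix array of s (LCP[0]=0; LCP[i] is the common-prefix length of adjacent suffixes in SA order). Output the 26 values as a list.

rank→(start, suffix):
  0 → (10, 'accaeeadedcadbbd')
  1 → (21, 'adbbd')
  2 → (16, 'adedcadbbd')
  3 → (13, 'aeeadedcadbbd')
  4 → (9, 'baccaeeadedcadbbd')
  5 → (23, 'bbd')
  6 → (1, 'bbddcdccbaccaeeadedcadbbd')
  7 → (24, 'bd')
  8 → (2, 'bddcdccbaccaeeadedcadbbd')
  9 → (20, 'cadbbd')
  10 → (12, 'caeeadedcadbbd')
  11 → (8, 'cbaccaeeadedcadbbd')
  12 → (11, 'ccaeeadedcadbbd')
  13 → (7, 'ccbaccaeeadedcadbbd')
  14 → (5, 'cdccbaccaeeadedcadbbd')
  15 → (25, 'd')
  16 → (22, 'dbbd')
  17 → (19, 'dcadbbd')
  18 → (6, 'dccbaccaeeadedcadbbd')
  19 → (4, 'dcdccbaccaeeadedcadbbd')
  20 → (3, 'ddcdccbaccaeeadedcadbbd')
  21 → (17, 'dedcadbbd')
  22 → (15, 'eadedcadbbd')
  23 → (0, 'ebbddcdccbaccaeeadedcadbbd')
  24 → (18, 'edcadbbd')
  25 → (14, 'eeadedcadbbd')

SA = [10, 21, 16, 13, 9, 23, 1, 24, 2, 20, 12, 8, 11, 7, 5, 25, 22, 19, 6, 4, 3, 17, 15, 0, 18, 14]
i: (SA[i-1],SA[i]) lcp shared
  1: (10,21) 1 'a'
  2: (21,16) 2 'ad'
  3: (16,13) 1 'a'
  4: (13,9) 0 ''
  5: (9,23) 1 'b'
  6: (23,1) 3 'bbd'
  7: (1,24) 1 'b'
  8: (24,2) 2 'bd'
  9: (2,20) 0 ''
  10: (20,12) 2 'ca'
  11: (12,8) 1 'c'
  12: (8,11) 1 'c'
  13: (11,7) 2 'cc'
  14: (7,5) 1 'c'
  15: (5,25) 0 ''
  16: (25,22) 1 'd'
  17: (22,19) 1 'd'
  18: (19,6) 2 'dc'
  19: (6,4) 2 'dc'
  20: (4,3) 1 'd'
  21: (3,17) 1 'd'
  22: (17,15) 0 ''
  23: (15,0) 1 'e'
  24: (0,18) 1 'e'
  25: (18,14) 1 'e'

[0, 1, 2, 1, 0, 1, 3, 1, 2, 0, 2, 1, 1, 2, 1, 0, 1, 1, 2, 2, 1, 1, 0, 1, 1, 1]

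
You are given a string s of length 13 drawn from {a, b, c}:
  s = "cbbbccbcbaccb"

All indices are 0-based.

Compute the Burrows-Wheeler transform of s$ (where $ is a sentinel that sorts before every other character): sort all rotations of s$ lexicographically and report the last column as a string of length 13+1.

rank  rotation        last
    0  $cbbbccbcbaccb  b
    1  accb$cbbbccbcb  b
    2  b$cbbbccbcbacc  c
    3  baccb$cbbbccbc  c
    4  bbbccbcbaccb$c  c
    5  bbccbcbaccb$cb  b
    6  bcbaccb$cbbbcc  c
    7  bccbcbaccb$cbb  b
    8  cb$cbbbccbcbac  c
    9  cbaccb$cbbbccb  b
   10  cbbbccbcbaccb$  $
   11  cbcbaccb$cbbbc  c
   12  ccb$cbbbccbcba  a
   13  ccbcbaccb$cbbb  b

bbcccbcbcb$cab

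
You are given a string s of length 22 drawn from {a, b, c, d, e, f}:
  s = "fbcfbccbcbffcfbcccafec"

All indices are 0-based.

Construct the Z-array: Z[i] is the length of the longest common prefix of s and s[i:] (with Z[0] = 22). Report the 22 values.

Z[0]=22
i=1: outside box; Z[1]=0
i=2: outside box; Z[2]=0
i=3: outside box; Z[3]=3 grow→box=[3,6)
i=4: min(r-i=2, Z[1]=0)=0; Z[4]=0
i=5: min(r-i=1, Z[2]=0)=0; Z[5]=0
i=6: outside box; Z[6]=0
i=7: outside box; Z[7]=0
i=8: outside box; Z[8]=0
i=9: outside box; Z[9]=0
i=10: outside box; Z[10]=1 grow→box=[10,11)
i=11: outside box; Z[11]=1 grow→box=[11,12)
i=12: outside box; Z[12]=0
i=13: outside box; Z[13]=3 grow→box=[13,16)
i=14: min(r-i=2, Z[1]=0)=0; Z[14]=0
i=15: min(r-i=1, Z[2]=0)=0; Z[15]=0
i=16: outside box; Z[16]=0
i=17: outside box; Z[17]=0
i=18: outside box; Z[18]=0
i=19: outside box; Z[19]=1 grow→box=[19,20)
i=20: outside box; Z[20]=0
i=21: outside box; Z[21]=0

[22, 0, 0, 3, 0, 0, 0, 0, 0, 0, 1, 1, 0, 3, 0, 0, 0, 0, 0, 1, 0, 0]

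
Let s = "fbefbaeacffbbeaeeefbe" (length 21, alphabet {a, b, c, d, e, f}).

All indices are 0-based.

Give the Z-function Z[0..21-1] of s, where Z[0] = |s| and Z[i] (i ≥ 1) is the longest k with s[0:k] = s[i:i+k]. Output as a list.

Z[0]=21
i=1: fresh scan; Z[1]=0
i=2: fresh scan; Z[2]=0
i=3: fresh scan; Z[3]=2 extend→box=[3,5)
i=4: min(r-i=1, Z[1]=0)=0; Z[4]=0
i=5: fresh scan; Z[5]=0
i=6: fresh scan; Z[6]=0
i=7: fresh scan; Z[7]=0
i=8: fresh scan; Z[8]=0
i=9: fresh scan; Z[9]=1 extend→box=[9,10)
i=10: fresh scan; Z[10]=2 extend→box=[10,12)
i=11: min(r-i=1, Z[1]=0)=0; Z[11]=0
i=12: fresh scan; Z[12]=0
i=13: fresh scan; Z[13]=0
i=14: fresh scan; Z[14]=0
i=15: fresh scan; Z[15]=0
i=16: fresh scan; Z[16]=0
i=17: fresh scan; Z[17]=0
i=18: fresh scan; Z[18]=3 extend→box=[18,21)
i=19: min(r-i=2, Z[1]=0)=0; Z[19]=0
i=20: min(r-i=1, Z[2]=0)=0; Z[20]=0

[21, 0, 0, 2, 0, 0, 0, 0, 0, 1, 2, 0, 0, 0, 0, 0, 0, 0, 3, 0, 0]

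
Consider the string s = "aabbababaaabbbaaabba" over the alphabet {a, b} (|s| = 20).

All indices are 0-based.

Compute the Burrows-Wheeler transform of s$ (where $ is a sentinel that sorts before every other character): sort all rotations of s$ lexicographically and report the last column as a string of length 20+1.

abbba$abbaaabbaababaa

rank  rotation               last
    0  $aabbababaaabbbaaabba  a
    1  a$aabbababaaabbbaaabb  b
    2  aaabba$aabbababaaabbb  b
    3  aaabbbaaabba$aabbabab  b
    4  aabba$aabbababaaabbba  a
    5  aabbababaaabbbaaabba$  $
    6  aabbbaaabba$aabbababa  a
    7  abaaabbbaaabba$aabbab  b
    8  ababaaabbbaaabba$aabb  b
    9  abba$aabbababaaabbbaa  a
   10  abbababaaabbbaaabba$a  a
   11  abbbaaabba$aabbababaa  a
   12  ba$aabbababaaabbbaaab  b
   13  baaabba$aabbababaaabb  b
   14  baaabbbaaabba$aabbaba  a
   15  babaaabbbaaabba$aabba  a
   16  bababaaabbbaaabba$aab  b
   17  bba$aabbababaaabbbaaa  a
   18  bbaaabba$aabbababaaab  b
   19  bbababaaabbbaaabba$aa  a
   20  bbbaaabba$aabbababaaa  a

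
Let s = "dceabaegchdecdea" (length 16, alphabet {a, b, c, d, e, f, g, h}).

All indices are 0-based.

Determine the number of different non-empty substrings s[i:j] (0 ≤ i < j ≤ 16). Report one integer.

sorted suffixes:
  #0 SA[0]=15  'a'
  #1 SA[1]=3  'abaegchdecdea'
  #2 SA[2]=5  'aegchdecdea'
  #3 SA[3]=4  'baegchdecdea'
  #4 SA[4]=12  'cdea'
  #5 SA[5]=1  'ceabaegchdecdea'
  #6 SA[6]=8  'chdecdea'
  #7 SA[7]=0  'dceabaegchdecdea'
  #8 SA[8]=13  'dea'
  #9 SA[9]=10  'decdea'
  #10 SA[10]=14  'ea'
  #11 SA[11]=2  'eabaegchdecdea'
  #12 SA[12]=11  'ecdea'
  #13 SA[13]=6  'egchdecdea'
  #14 SA[14]=7  'gchdecdea'
  #15 SA[15]=9  'hdecdea'

SA = [15, 3, 5, 4, 12, 1, 8, 0, 13, 10, 14, 2, 11, 6, 7, 9]
rank  pair      lcp
   1  s[15:],s[3:]  1  'a'
   2  s[3:],s[5:]  1  'a'
   3  s[5:],s[4:]  0  ''
   4  s[4:],s[12:]  0  ''
   5  s[12:],s[1:]  1  'c'
   6  s[1:],s[8:]  1  'c'
   7  s[8:],s[0:]  0  ''
   8  s[0:],s[13:]  1  'd'
   9  s[13:],s[10:]  2  'de'
  10  s[10:],s[14:]  0  ''
  11  s[14:],s[2:]  2  'ea'
  12  s[2:],s[11:]  1  'e'
  13  s[11:],s[6:]  1  'e'
  14  s[6:],s[7:]  0  ''
  15  s[7:],s[9:]  0  ''

n(n+1)/2 = 16·17/2 = 136
Σ LCP = 0 + 1 + 1 + 0 + 0 + 1 + 1 + 0 + 1 + 2 + 0 + 2 + 1 + 1 + 0 + 0 = 11
distinct = 136 − 11 = 125

125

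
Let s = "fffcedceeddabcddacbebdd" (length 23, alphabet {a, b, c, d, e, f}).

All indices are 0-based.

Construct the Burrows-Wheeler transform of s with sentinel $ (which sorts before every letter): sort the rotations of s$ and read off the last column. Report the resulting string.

dddaecabfddddebecbcecff$

rank  rotation                  last
    0  $fffcedceeddabcddacbebdd  d
    1  abcddacbebdd$fffcedceedd  d
    2  acbebdd$fffcedceeddabcdd  d
    3  bcddacbebdd$fffcedceedda  a
    4  bdd$fffcedceeddabcddacbe  e
    5  bebdd$fffcedceeddabcddac  c
    6  cbebdd$fffcedceeddabcdda  a
    7  cddacbebdd$fffcedceeddab  b
    8  cedceeddabcddacbebdd$fff  f
    9  ceeddabcddacbebdd$fffced  d
   10  d$fffcedceeddabcddacbebd  d
   11  dabcddacbebdd$fffcedceed  d
   12  dacbebdd$fffcedceeddabcd  d
   13  dceeddabcddacbebdd$fffce  e
   14  dd$fffcedceeddabcddacbeb  b
   15  ddabcddacbebdd$fffcedcee  e
   16  ddacbebdd$fffcedceeddabc  c
   17  ebdd$fffcedceeddabcddacb  b
   18  edceeddabcddacbebdd$fffc  c
   19  eddabcddacbebdd$fffcedce  e
   20  eeddabcddacbebdd$fffcedc  c
   21  fcedceeddabcddacbebdd$ff  f
   22  ffcedceeddabcddacbebdd$f  f
   23  fffcedceeddabcddacbebdd$  $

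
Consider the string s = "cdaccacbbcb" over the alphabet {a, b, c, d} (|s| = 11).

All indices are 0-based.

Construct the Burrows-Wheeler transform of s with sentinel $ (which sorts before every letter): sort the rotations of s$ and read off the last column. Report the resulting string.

bcdccbcbaa$c

rank  rotation      last
    0  $cdaccacbbcb  b
    1  acbbcb$cdacc  c
    2  accacbbcb$cd  d
    3  b$cdaccacbbc  c
    4  bbcb$cdaccac  c
    5  bcb$cdaccacb  b
    6  cacbbcb$cdac  c
    7  cb$cdaccacbb  b
    8  cbbcb$cdacca  a
    9  ccacbbcb$cda  a
   10  cdaccacbbcb$  $
   11  daccacbbcb$c  c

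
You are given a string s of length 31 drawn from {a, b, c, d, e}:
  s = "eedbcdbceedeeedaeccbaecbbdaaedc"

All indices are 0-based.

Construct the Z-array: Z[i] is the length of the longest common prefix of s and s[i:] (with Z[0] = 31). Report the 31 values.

Z[0]=31
i=1: i≥r, start 0; Z[1]=1 extend→box=[1,2)
i=2: i≥r, start 0; Z[2]=0
i=3: i≥r, start 0; Z[3]=0
i=4: i≥r, start 0; Z[4]=0
i=5: i≥r, start 0; Z[5]=0
i=6: i≥r, start 0; Z[6]=0
i=7: i≥r, start 0; Z[7]=0
i=8: i≥r, start 0; Z[8]=3 extend→box=[8,11)
i=9: min(r-i=2, Z[1]=1)=1; Z[9]=1
i=10: min(r-i=1, Z[2]=0)=0; Z[10]=0
i=11: i≥r, start 0; Z[11]=2 extend→box=[11,13)
i=12: min(r-i=1, Z[1]=1)=1; Z[12]=3 extend→box=[12,15)
i=13: min(r-i=2, Z[1]=1)=1; Z[13]=1
i=14: min(r-i=1, Z[2]=0)=0; Z[14]=0
i=15: i≥r, start 0; Z[15]=0
i=16: i≥r, start 0; Z[16]=1 extend→box=[16,17)
i=17: i≥r, start 0; Z[17]=0
i=18: i≥r, start 0; Z[18]=0
i=19: i≥r, start 0; Z[19]=0
i=20: i≥r, start 0; Z[20]=0
i=21: i≥r, start 0; Z[21]=1 extend→box=[21,22)
i=22: i≥r, start 0; Z[22]=0
i=23: i≥r, start 0; Z[23]=0
i=24: i≥r, start 0; Z[24]=0
i=25: i≥r, start 0; Z[25]=0
i=26: i≥r, start 0; Z[26]=0
i=27: i≥r, start 0; Z[27]=0
i=28: i≥r, start 0; Z[28]=1 extend→box=[28,29)
i=29: i≥r, start 0; Z[29]=0
i=30: i≥r, start 0; Z[30]=0

[31, 1, 0, 0, 0, 0, 0, 0, 3, 1, 0, 2, 3, 1, 0, 0, 1, 0, 0, 0, 0, 1, 0, 0, 0, 0, 0, 0, 1, 0, 0]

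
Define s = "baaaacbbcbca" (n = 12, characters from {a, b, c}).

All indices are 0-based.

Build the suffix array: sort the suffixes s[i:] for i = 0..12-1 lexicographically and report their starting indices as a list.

[11, 1, 2, 3, 4, 0, 6, 9, 7, 10, 5, 8]

rank→(start, suffix):
  0 → (11, 'a')
  1 → (1, 'aaaacbbcbca')
  2 → (2, 'aaacbbcbca')
  3 → (3, 'aacbbcbca')
  4 → (4, 'acbbcbca')
  5 → (0, 'baaaacbbcbca')
  6 → (6, 'bbcbca')
  7 → (9, 'bca')
  8 → (7, 'bcbca')
  9 → (10, 'ca')
  10 → (5, 'cbbcbca')
  11 → (8, 'cbca')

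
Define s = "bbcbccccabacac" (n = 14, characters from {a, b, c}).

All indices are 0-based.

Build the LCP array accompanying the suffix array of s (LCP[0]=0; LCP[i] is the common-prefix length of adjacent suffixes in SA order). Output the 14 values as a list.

[0, 1, 2, 0, 1, 1, 2, 0, 1, 2, 1, 1, 2, 3]

rank | idx | suffix
   0 |   8 | abacac
   1 |  12 | ac
   2 |  10 | acac
   3 |   9 | bacac
   4 |   0 | bbcbccccabacac
   5 |   1 | bcbccccabacac
   6 |   3 | bccccabacac
   7 |  13 | c
   8 |   7 | cabacac
   9 |  11 | cac
  10 |   2 | cbccccabacac
  11 |   6 | ccabacac
  12 |   5 | cccabacac
  13 |   4 | ccccabacac

SA = [8, 12, 10, 9, 0, 1, 3, 13, 7, 11, 2, 6, 5, 4]
rank  pair      lcp
   1  s[8:],s[12:]  1  'a'
   2  s[12:],s[10:]  2  'ac'
   3  s[10:],s[9:]  0  ''
   4  s[9:],s[0:]  1  'b'
   5  s[0:],s[1:]  1  'b'
   6  s[1:],s[3:]  2  'bc'
   7  s[3:],s[13:]  0  ''
   8  s[13:],s[7:]  1  'c'
   9  s[7:],s[11:]  2  'ca'
  10  s[11:],s[2:]  1  'c'
  11  s[2:],s[6:]  1  'c'
  12  s[6:],s[5:]  2  'cc'
  13  s[5:],s[4:]  3  'ccc'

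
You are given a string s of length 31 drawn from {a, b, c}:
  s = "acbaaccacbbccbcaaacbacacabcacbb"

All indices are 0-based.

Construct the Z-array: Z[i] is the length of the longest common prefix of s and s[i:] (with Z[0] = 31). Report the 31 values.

[31, 0, 0, 1, 2, 0, 0, 3, 0, 0, 0, 0, 0, 0, 0, 1, 1, 4, 0, 0, 2, 0, 2, 0, 1, 0, 0, 3, 0, 0, 0]

Z[0]=31
i=1: outside box; Z[1]=0
i=2: outside box; Z[2]=0
i=3: outside box; Z[3]=1 grow→box=[3,4)
i=4: outside box; Z[4]=2 grow→box=[4,6)
i=5: min(r-i=1, Z[1]=0)=0; Z[5]=0
i=6: outside box; Z[6]=0
i=7: outside box; Z[7]=3 grow→box=[7,10)
i=8: min(r-i=2, Z[1]=0)=0; Z[8]=0
i=9: min(r-i=1, Z[2]=0)=0; Z[9]=0
i=10: outside box; Z[10]=0
i=11: outside box; Z[11]=0
i=12: outside box; Z[12]=0
i=13: outside box; Z[13]=0
i=14: outside box; Z[14]=0
i=15: outside box; Z[15]=1 grow→box=[15,16)
i=16: outside box; Z[16]=1 grow→box=[16,17)
i=17: outside box; Z[17]=4 grow→box=[17,21)
i=18: min(r-i=3, Z[1]=0)=0; Z[18]=0
i=19: min(r-i=2, Z[2]=0)=0; Z[19]=0
i=20: min(r-i=1, Z[3]=1)=1; Z[20]=2 grow→box=[20,22)
i=21: min(r-i=1, Z[1]=0)=0; Z[21]=0
i=22: outside box; Z[22]=2 grow→box=[22,24)
i=23: min(r-i=1, Z[1]=0)=0; Z[23]=0
i=24: outside box; Z[24]=1 grow→box=[24,25)
i=25: outside box; Z[25]=0
i=26: outside box; Z[26]=0
i=27: outside box; Z[27]=3 grow→box=[27,30)
i=28: min(r-i=2, Z[1]=0)=0; Z[28]=0
i=29: min(r-i=1, Z[2]=0)=0; Z[29]=0
i=30: outside box; Z[30]=0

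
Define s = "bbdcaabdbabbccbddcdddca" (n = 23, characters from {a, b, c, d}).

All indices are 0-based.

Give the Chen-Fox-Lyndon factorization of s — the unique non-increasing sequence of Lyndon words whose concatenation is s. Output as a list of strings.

["bbdc", "aabdbabbccbddcdddc", "a"]

emit factor 1: 'bbdc' (i=0, period=4)
emit factor 2: 'aabdbabbccbddcdddc' (i=4, period=18)
emit factor 3: 'a' (i=22, period=1)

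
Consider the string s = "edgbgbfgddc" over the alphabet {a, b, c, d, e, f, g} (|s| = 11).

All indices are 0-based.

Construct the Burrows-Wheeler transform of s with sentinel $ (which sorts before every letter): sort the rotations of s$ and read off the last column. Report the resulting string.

cggddge$bbdf

rank  rotation      last
    0  $edgbgbfgddc  c
    1  bfgddc$edgbg  g
    2  bgbfgddc$edg  g
    3  c$edgbgbfgdd  d
    4  dc$edgbgbfgd  d
    5  ddc$edgbgbfg  g
    6  dgbgbfgddc$e  e
    7  edgbgbfgddc$  $
    8  fgddc$edgbgb  b
    9  gbfgddc$edgb  b
   10  gbgbfgddc$ed  d
   11  gddc$edgbgbf  f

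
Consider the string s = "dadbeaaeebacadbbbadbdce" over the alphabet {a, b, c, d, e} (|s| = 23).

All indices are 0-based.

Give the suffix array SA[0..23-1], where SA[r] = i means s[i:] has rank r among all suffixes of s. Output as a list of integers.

[5, 10, 12, 17, 1, 6, 9, 16, 15, 14, 19, 3, 11, 21, 0, 13, 18, 2, 20, 22, 4, 8, 7]

rank→(start, suffix):
  0 → (5, 'aaeebacadbbbadbdce')
  1 → (10, 'acadbbbadbdce')
  2 → (12, 'adbbbadbdce')
  3 → (17, 'adbdce')
  4 → (1, 'adbeaaeebacadbbbadbdce')
  5 → (6, 'aeebacadbbbadbdce')
  6 → (9, 'bacadbbbadbdce')
  7 → (16, 'badbdce')
  8 → (15, 'bbadbdce')
  9 → (14, 'bbbadbdce')
  10 → (19, 'bdce')
  11 → (3, 'beaaeebacadbbbadbdce')
  12 → (11, 'cadbbbadbdce')
  13 → (21, 'ce')
  14 → (0, 'dadbeaaeebacadbbbadbdce')
  15 → (13, 'dbbbadbdce')
  16 → (18, 'dbdce')
  17 → (2, 'dbeaaeebacadbbbadbdce')
  18 → (20, 'dce')
  19 → (22, 'e')
  20 → (4, 'eaaeebacadbbbadbdce')
  21 → (8, 'ebacadbbbadbdce')
  22 → (7, 'eebacadbbbadbdce')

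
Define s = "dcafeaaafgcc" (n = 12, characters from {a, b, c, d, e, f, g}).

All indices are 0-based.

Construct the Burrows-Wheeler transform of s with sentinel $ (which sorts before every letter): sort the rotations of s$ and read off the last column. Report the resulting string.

rank  rotation       last
    0  $dcafeaaafgcc  c
    1  aaafgcc$dcafe  e
    2  aafgcc$dcafea  a
    3  afeaaafgcc$dc  c
    4  afgcc$dcafeaa  a
    5  c$dcafeaaafgc  c
    6  cafeaaafgcc$d  d
    7  cc$dcafeaaafg  g
    8  dcafeaaafgcc$  $
    9  eaaafgcc$dcaf  f
   10  feaaafgcc$dca  a
   11  fgcc$dcafeaaa  a
   12  gcc$dcafeaaaf  f

ceacacdg$faaf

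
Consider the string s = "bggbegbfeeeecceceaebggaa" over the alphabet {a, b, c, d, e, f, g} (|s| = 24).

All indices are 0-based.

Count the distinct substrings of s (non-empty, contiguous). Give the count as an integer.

273

rank→(start, suffix):
  0 → (23, 'a')
  1 → (22, 'aa')
  2 → (17, 'aebggaa')
  3 → (3, 'begbfeeeecceceaebggaa')
  4 → (6, 'bfeeeecceceaebggaa')
  5 → (19, 'bggaa')
  6 → (0, 'bggbegbfeeeecceceaebggaa')
  7 → (12, 'cceceaebggaa')
  8 → (15, 'ceaebggaa')
  9 → (13, 'ceceaebggaa')
  10 → (16, 'eaebggaa')
  11 → (18, 'ebggaa')
  12 → (11, 'ecceceaebggaa')
  13 → (14, 'eceaebggaa')
  14 → (10, 'eecceceaebggaa')
  15 → (9, 'eeecceceaebggaa')
  16 → (8, 'eeeecceceaebggaa')
  17 → (4, 'egbfeeeecceceaebggaa')
  18 → (7, 'feeeecceceaebggaa')
  19 → (21, 'gaa')
  20 → (2, 'gbegbfeeeecceceaebggaa')
  21 → (5, 'gbfeeeecceceaebggaa')
  22 → (20, 'ggaa')
  23 → (1, 'ggbegbfeeeecceceaebggaa')

SA = [23, 22, 17, 3, 6, 19, 0, 12, 15, 13, 16, 18, 11, 14, 10, 9, 8, 4, 7, 21, 2, 5, 20, 1]
i: (SA[i-1],SA[i]) lcp shared
  1: (23,22) 1 'a'
  2: (22,17) 1 'a'
  3: (17,3) 0 ''
  4: (3,6) 1 'b'
  5: (6,19) 1 'b'
  6: (19,0) 3 'bgg'
  7: (0,12) 0 ''
  8: (12,15) 1 'c'
  9: (15,13) 2 'ce'
  10: (13,16) 0 ''
  11: (16,18) 1 'e'
  12: (18,11) 1 'e'
  13: (11,14) 2 'ec'
  14: (14,10) 1 'e'
  15: (10,9) 2 'ee'
  16: (9,8) 3 'eee'
  17: (8,4) 1 'e'
  18: (4,7) 0 ''
  19: (7,21) 0 ''
  20: (21,2) 1 'g'
  21: (2,5) 2 'gb'
  22: (5,20) 1 'g'
  23: (20,1) 2 'gg'

n(n+1)/2 = 24·25/2 = 300
Σ LCP = 0 + 1 + 1 + 0 + 1 + 1 + 3 + 0 + 1 + 2 + 0 + 1 + 1 + 2 + 1 + 2 + 3 + 1 + 0 + 0 + 1 + 2 + 1 + 2 = 27
distinct = 300 − 27 = 273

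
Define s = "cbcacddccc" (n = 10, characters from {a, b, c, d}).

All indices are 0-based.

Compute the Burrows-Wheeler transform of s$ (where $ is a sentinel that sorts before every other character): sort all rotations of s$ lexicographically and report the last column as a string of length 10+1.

rank  rotation     last
    0  $cbcacddccc  c
    1  acddccc$cbc  c
    2  bcacddccc$c  c
    3  c$cbcacddcc  c
    4  cacddccc$cb  b
    5  cbcacddccc$  $
    6  cc$cbcacddc  c
    7  ccc$cbcacdd  d
    8  cddccc$cbca  a
    9  dccc$cbcacd  d
   10  ddccc$cbcac  c

ccccb$cdadc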